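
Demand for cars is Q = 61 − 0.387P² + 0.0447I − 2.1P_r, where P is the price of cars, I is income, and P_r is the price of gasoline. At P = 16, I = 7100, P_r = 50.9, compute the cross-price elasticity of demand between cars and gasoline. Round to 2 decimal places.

-0.62

Substituting, Q = 61 − 0.387(16)² + 0.0447(7100) − 2.1(50.9) = 61 − 99.072 + 317.37 − 106.89 = 172.408.
∂Q/∂P_r = −2.1, so E_xy = -2.1·(50.9/172.408) ≈ -0.62.
E_xy < 0: the goods are complements.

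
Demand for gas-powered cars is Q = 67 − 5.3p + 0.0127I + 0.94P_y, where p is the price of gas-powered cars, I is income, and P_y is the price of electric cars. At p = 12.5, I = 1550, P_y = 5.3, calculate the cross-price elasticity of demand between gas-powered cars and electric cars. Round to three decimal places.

At the given point, Q = 67 − 5.3(12.5) + 0.0127(1550) + 0.94(5.3) = 67 − 66.25 + 19.685 + 4.982 = 25.417.
∂Q/∂P_y = +0.94, so E_xy = 0.94·(5.3/25.417) ≈ 0.196.
E_xy > 0: the goods are substitutes.

0.196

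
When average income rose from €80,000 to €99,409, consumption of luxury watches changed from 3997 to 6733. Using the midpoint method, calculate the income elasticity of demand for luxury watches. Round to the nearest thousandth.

2.357

%ΔQ = (6733 − 3997)/[(3997+6733)/2] = 2736/5365 ≈ 0.5100.
%ΔM = (99,409 − 80,000)/[(80,000+99,409)/2] = 19409/89704.5 ≈ 0.2164.
E_I = %ΔQ/%ΔM ≈ 2.357.
E_I > 1: normal good (luxury).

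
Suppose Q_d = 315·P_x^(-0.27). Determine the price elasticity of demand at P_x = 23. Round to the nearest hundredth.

-0.27

For a Cobb–Douglas (constant-elasticity) form Q_d = A·P_x^α·…, the elasticity with respect to P_x equals the exponent α at every point.
Here the exponent on P_x is -0.27, so the price elasticity of demand is -0.27.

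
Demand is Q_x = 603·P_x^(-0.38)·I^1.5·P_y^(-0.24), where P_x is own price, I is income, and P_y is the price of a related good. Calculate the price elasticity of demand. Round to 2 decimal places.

-0.38

For a Cobb–Douglas (constant-elasticity) form Q_x = A·P_x^α·…, the elasticity with respect to P_x equals the exponent α at every point.
Here the exponent on P_x is -0.38, so the price elasticity of demand is -0.38.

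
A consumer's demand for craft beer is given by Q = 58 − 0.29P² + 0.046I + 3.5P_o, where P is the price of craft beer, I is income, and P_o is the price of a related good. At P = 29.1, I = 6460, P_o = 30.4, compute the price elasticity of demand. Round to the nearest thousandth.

-2.274

At the given point, Q = 58 − 0.29(29.1)² + 0.046(6460) + 3.5(30.4) = 58 − 245.5749 + 297.16 + 106.4 = 215.9851.
∂Q/∂P = −2·0.29·P = -16.878, so E_p = -16.878·(29.1/215.9851) ≈ -2.274.
|E_p| > 1: demand is elastic.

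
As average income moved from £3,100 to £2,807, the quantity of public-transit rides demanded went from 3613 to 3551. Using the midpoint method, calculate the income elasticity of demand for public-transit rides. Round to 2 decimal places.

0.17

%ΔQ = (3551 − 3613)/[(3613+3551)/2] = -62/3582 ≈ -0.0173.
%ΔI = (2,807 − 3,100)/[(3,100+2,807)/2] = -293/2953.5 ≈ -0.0992.
E_I = %ΔQ/%ΔI ≈ 0.17.
E_I ∈ (0,1): normal good (necessity).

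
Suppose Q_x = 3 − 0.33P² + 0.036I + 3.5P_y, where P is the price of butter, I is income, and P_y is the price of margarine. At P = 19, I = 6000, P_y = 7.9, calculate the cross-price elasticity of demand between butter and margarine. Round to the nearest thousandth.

At the given point, Q_x = 3 − 0.33(19)² + 0.036(6000) + 3.5(7.9) = 3 − 119.13 + 216 + 27.65 = 127.52.
∂Q_x/∂P_y = +3.5, so E_xy = 3.5·(7.9/127.52) ≈ 0.217.
E_xy > 0: the goods are substitutes.

0.217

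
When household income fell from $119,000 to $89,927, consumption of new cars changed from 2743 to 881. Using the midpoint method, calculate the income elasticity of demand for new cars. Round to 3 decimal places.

3.692

%ΔQ = (881 − 2743)/[(2743+881)/2] = -1862/1812 ≈ -1.0276.
%ΔY = (89,927 − 119,000)/[(119,000+89,927)/2] = -29073/104463.5 ≈ -0.2783.
E_I = %ΔQ/%ΔY ≈ 3.692.
E_I > 1: normal good (luxury).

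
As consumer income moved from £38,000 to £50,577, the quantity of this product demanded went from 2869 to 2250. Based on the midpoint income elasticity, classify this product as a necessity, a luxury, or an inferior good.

%ΔQ = (2250 − 2869)/[(2869+2250)/2] = -619/2559.5 ≈ -0.2418.
%ΔM = (50,577 − 38,000)/[(38,000+50,577)/2] = 12577/44288.5 ≈ 0.2840.
E_I = %ΔQ/%ΔM ≈ -0.852.
E_I < 0: inferior good.

inferior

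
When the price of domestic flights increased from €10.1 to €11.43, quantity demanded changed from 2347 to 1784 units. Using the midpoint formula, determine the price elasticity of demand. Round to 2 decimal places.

%ΔQ = (1784 − 2347)/[(2347 + 1784)/2] = -563/2065.5 ≈ -0.2726.
%Δp = (11.43 − 10.1)/[(10.1 + 11.43)/2] = 1.33/10.765 ≈ 0.1235.
Arc elasticity E = %ΔQ/%Δp ≈ -0.2726/0.1235 ≈ -2.21.
|E| > 1: demand is elastic over this range.

-2.21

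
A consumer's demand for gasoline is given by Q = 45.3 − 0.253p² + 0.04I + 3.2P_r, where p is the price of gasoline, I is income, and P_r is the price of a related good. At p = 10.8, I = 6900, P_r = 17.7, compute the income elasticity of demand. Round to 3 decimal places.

Evaluating quantity at (p, I, P_r) gives Q = 45.3 − 0.253(10.8)² + 0.04(6900) + 3.2(17.7) = 45.3 − 29.5099 + 276 + 56.64 = 348.4301.
∂Q/∂I = +0.04, so E_I = 0.04·(6900/348.4301) ≈ 0.792.
E_I ∈ (0,1): normal good (necessity).

0.792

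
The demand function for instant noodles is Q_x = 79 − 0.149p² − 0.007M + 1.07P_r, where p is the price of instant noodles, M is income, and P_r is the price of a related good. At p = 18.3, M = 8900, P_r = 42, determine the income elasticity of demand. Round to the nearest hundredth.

Q_x = 79 − 0.149(18.3)² − 0.007(8900) + 1.07(42) = 79 − 49.8986 − 62.3 + 44.94 = 11.7414.
∂Q_x/∂M = −0.007, so E_I = -0.007·(8900/11.7414) ≈ -5.31.
E_I < 0: inferior good.

-5.31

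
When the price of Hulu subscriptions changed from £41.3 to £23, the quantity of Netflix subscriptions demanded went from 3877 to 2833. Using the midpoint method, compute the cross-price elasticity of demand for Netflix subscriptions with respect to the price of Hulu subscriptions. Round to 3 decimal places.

%ΔQ_x = (2833 − 3877)/[(3877+2833)/2] = -1044/3355 ≈ -0.3112.
%ΔP_y = (23 − 41.3)/[(41.3+23)/2] ≈ -0.5692.
E_xy = -0.3112/-0.5692 ≈ 0.547.
E_xy > 0, so Netflix subscriptions and Hulu subscriptions are substitutes.

0.547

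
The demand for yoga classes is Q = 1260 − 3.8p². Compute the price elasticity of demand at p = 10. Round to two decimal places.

At p = 10, Q = 880.
dQ/dp = −2·3.8·p = −76.
Point elasticity E = (dQ/dp)·(p/Q) = -76 × 10/880 ≈ -0.86.
|E| < 1, so demand is inelastic at this price.

-0.86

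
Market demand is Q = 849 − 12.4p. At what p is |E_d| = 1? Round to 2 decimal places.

34.23

For linear demand Q = a − bp, E = −bp/(a − bp). |E| = 1 ⇒ bp = a − bp ⇒ p = a/(2b).
p = 849/(2·12.4) ≈ 34.23.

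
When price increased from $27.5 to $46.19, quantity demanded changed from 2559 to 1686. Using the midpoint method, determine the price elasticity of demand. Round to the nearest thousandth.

%Δq = (1686 − 2559)/[(2559 + 1686)/2] = -873/2122.5 ≈ -0.4113.
%ΔP = (46.19 − 27.5)/[(27.5 + 46.19)/2] = 18.69/36.845 ≈ 0.5073.
Arc elasticity E = %Δq/%ΔP ≈ -0.4113/0.5073 ≈ -0.811.
|E| < 1: demand is inelastic over this range.

-0.811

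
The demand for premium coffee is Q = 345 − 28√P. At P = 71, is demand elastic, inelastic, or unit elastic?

At P = 71, Q = 109.0678.
dQ/dP = −28/(2√P) = −28/(2·8.4261).
Point elasticity E = (dQ/dP)·(P/Q) = -1.6615 × 71/109.0678 ≈ -1.082.
|E| ≈ 1.082 > 1, so demand is elastic.

elastic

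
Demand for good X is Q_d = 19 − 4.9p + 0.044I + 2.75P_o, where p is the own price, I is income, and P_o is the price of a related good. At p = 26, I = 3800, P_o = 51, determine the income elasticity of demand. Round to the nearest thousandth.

0.840

Substituting, Q_d = 19 − 4.9(26) + 0.044(3800) + 2.75(51) = 19 − 127.4 + 167.2 + 140.25 = 199.05.
∂Q_d/∂I = +0.044, so E_I = 0.044·(3800/199.05) ≈ 0.840.
E_I ∈ (0,1): normal good (necessity).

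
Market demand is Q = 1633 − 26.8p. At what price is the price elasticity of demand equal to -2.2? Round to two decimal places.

Set −bp/(a − bp) = −2.2 ⇒ bp = 2.2(a − bp) ⇒ bp(1+2.2) = 2.2·a.
p = 2.2·1633/(26.8·3.2) ≈ 41.89.

41.89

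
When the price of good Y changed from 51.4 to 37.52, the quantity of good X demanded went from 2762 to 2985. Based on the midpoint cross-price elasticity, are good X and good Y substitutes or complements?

complements

%ΔQ_x = (2985 − 2762)/[(2762+2985)/2] = 223/2873.5 ≈ 0.0776.
%ΔP_y = (37.52 − 51.4)/[(51.4+37.52)/2] ≈ -0.3122.
E_xy = 0.0776/-0.3122 ≈ -0.249.
E_xy < 0, so the goods are complements.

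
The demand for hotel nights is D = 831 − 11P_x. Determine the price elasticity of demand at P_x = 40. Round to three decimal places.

-1.125

At P_x = 40, D = 391.
dD/dP_x = −11.
Point elasticity E = (dD/dP_x)·(P_x/D) = -11 × 40/391 ≈ -1.125.
|E| > 1, so demand is elastic at this price.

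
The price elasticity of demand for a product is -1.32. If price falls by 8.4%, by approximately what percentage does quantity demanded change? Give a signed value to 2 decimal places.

%ΔQ ≈ E × %ΔP = (-1.32) × (-8.4%) ≈ 11.09%.

11.09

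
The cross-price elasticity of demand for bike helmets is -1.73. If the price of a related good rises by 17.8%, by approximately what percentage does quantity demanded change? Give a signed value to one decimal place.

-30.8

%ΔQ ≈ E × %ΔP_y = (-1.73) × (17.8%) ≈ -30.8%.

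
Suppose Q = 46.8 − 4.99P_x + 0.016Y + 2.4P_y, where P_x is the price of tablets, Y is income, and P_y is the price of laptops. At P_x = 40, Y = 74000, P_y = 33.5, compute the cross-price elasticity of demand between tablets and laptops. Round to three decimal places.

0.072

Evaluating quantity at (P_x, Y, P_y) gives Q = 46.8 − 4.99(40) + 0.016(74000) + 2.4(33.5) = 46.8 − 199.6 + 1184 + 80.4 = 1111.6.
∂Q/∂P_y = +2.4, so E_xy = 2.4·(33.5/1111.6) ≈ 0.072.
E_xy > 0: the goods are substitutes.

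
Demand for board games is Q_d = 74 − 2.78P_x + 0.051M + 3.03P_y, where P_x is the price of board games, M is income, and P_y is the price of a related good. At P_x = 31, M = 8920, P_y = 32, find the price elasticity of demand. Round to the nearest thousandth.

-0.160

At the given point, Q_d = 74 − 2.78(31) + 0.051(8920) + 3.03(32) = 74 − 86.18 + 454.92 + 96.96 = 539.7.
∂Q_d/∂P_x = −2.78, so E_p = (−2.78)·(31/539.7) ≈ -0.160.
|E_p| < 1: demand is inelastic.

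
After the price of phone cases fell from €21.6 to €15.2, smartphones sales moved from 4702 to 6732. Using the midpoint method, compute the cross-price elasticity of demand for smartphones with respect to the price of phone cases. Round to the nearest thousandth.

%ΔQ_x = (6732 − 4702)/[(4702+6732)/2] = 2030/5717 ≈ 0.3551.
%ΔP_y = (15.2 − 21.6)/[(21.6+15.2)/2] ≈ -0.3478.
E_xy = 0.3551/-0.3478 ≈ -1.021.
E_xy < 0, so smartphones and phone cases are complements.

-1.021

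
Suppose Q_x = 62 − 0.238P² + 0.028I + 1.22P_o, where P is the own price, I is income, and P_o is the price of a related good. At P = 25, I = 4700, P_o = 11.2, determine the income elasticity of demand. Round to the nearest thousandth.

First evaluate Q_x: 62 − 0.238(25)² + 0.028(4700) + 1.22(11.2) = 62 − 148.75 + 131.6 + 13.664 = 58.514.
∂Q_x/∂I = +0.028, so E_I = 0.028·(4700/58.514) ≈ 2.249.
E_I > 1: normal good (luxury).

2.249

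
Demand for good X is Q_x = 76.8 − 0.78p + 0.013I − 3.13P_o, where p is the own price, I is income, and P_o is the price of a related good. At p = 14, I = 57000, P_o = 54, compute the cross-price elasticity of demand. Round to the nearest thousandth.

-0.265

Substituting, Q_x = 76.8 − 0.78(14) + 0.013(57000) − 3.13(54) = 76.8 − 10.92 + 741 − 169.02 = 637.86.
∂Q_x/∂P_o = −3.13, so E_xy = -3.13·(54/637.86) ≈ -0.265.
E_xy < 0: the goods are complements.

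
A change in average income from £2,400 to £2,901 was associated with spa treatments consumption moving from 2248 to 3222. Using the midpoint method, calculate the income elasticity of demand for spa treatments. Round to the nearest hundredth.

1.88

%ΔQ = (3222 − 2248)/[(2248+3222)/2] = 974/2735 ≈ 0.3561.
%ΔY = (2,901 − 2,400)/[(2,400+2,901)/2] = 501/2650.5 ≈ 0.1890.
E_I = %ΔQ/%ΔY ≈ 1.88.
E_I > 1: normal good (luxury).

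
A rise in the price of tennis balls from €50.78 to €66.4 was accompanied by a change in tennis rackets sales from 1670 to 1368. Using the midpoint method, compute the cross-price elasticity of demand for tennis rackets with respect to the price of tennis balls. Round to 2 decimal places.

%ΔQ_x = (1368 − 1670)/[(1670+1368)/2] = -302/1519 ≈ -0.1988.
%ΔP_y = (66.4 − 50.78)/[(50.78+66.4)/2] ≈ 0.2666.
E_xy = -0.1988/0.2666 ≈ -0.75.
E_xy < 0, so tennis rackets and tennis balls are complements.

-0.75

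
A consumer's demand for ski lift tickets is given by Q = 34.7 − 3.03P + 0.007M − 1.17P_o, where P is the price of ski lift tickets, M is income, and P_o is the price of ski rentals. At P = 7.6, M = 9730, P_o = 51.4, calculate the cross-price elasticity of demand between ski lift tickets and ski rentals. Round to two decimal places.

-3.06

Substituting, Q = 34.7 − 3.03(7.6) + 0.007(9730) − 1.17(51.4) = 34.7 − 23.028 + 68.11 − 60.138 = 19.644.
∂Q/∂P_o = −1.17, so E_xy = -1.17·(51.4/19.644) ≈ -3.06.
E_xy < 0: the goods are complements.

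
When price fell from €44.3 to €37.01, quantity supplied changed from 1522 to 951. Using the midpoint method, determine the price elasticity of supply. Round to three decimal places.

%Δq = (951 − 1522)/[(1522 + 951)/2] = -571/1236.5 ≈ -0.4618.
%Δp = (37.01 − 44.3)/[(44.3 + 37.01)/2] = -7.29/40.655 ≈ -0.1793.
Arc elasticity E = %Δq/%Δp ≈ -0.4618/-0.1793 ≈ 2.575.
|E| > 1: supply is elastic over this range.

2.575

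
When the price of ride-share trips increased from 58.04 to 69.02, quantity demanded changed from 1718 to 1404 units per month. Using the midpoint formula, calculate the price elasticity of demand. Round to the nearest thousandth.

-1.164

%ΔQ = (1404 − 1718)/[(1718 + 1404)/2] = -314/1561 ≈ -0.2012.
%ΔP = (69.02 − 58.04)/[(58.04 + 69.02)/2] = 10.98/63.53 ≈ 0.1728.
Arc elasticity E = %ΔQ/%ΔP ≈ -0.2012/0.1728 ≈ -1.164.
|E| > 1: demand is elastic over this range.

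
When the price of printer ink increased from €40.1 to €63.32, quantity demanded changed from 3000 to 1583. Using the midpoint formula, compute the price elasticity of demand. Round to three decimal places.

%ΔQ = (1583 − 3000)/[(3000 + 1583)/2] = -1417/2291.5 ≈ -0.6184.
%ΔP = (63.32 − 40.1)/[(40.1 + 63.32)/2] = 23.22/51.71 ≈ 0.4490.
Arc elasticity E = %ΔQ/%ΔP ≈ -0.6184/0.4490 ≈ -1.377.
|E| > 1: demand is elastic over this range.

-1.377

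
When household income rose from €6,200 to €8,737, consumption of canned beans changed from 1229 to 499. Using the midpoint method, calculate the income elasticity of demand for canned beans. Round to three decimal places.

-2.487

%ΔQ = (499 − 1229)/[(1229+499)/2] = -730/864 ≈ -0.8449.
%ΔY = (8,737 − 6,200)/[(6,200+8,737)/2] = 2537/7468.5 ≈ 0.3397.
E_I = %ΔQ/%ΔY ≈ -2.487.
E_I < 0: inferior good.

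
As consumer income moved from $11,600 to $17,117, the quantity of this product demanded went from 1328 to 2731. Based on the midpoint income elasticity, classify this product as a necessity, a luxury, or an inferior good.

luxury

%ΔQ = (2731 − 1328)/[(1328+2731)/2] = 1403/2029.5 ≈ 0.6913.
%ΔI = (17,117 − 11,600)/[(11,600+17,117)/2] = 5517/14358.5 ≈ 0.3842.
E_I = %ΔQ/%ΔI ≈ 1.799.
E_I > 1: normal good (luxury).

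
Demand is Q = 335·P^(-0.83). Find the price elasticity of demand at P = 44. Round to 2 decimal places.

For a Cobb–Douglas (constant-elasticity) form Q = A·P^α·…, the elasticity with respect to P equals the exponent α at every point.
Here the exponent on P is -0.83, so the price elasticity of demand is -0.83.

-0.83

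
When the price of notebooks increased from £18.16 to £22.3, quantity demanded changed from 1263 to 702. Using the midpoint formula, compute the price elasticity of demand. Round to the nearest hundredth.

-2.79

%ΔQ = (702 − 1263)/[(1263 + 702)/2] = -561/982.5 ≈ -0.5710.
%Δp = (22.3 − 18.16)/[(18.16 + 22.3)/2] = 4.14/20.23 ≈ 0.2046.
Arc elasticity E = %ΔQ/%Δp ≈ -0.5710/0.2046 ≈ -2.79.
|E| > 1: demand is elastic over this range.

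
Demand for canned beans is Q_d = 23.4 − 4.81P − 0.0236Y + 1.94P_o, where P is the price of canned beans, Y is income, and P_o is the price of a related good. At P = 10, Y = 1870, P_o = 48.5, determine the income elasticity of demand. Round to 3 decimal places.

-1.747

Evaluating quantity at (P, Y, P_o) gives Q_d = 23.4 − 4.81(10) − 0.0236(1870) + 1.94(48.5) = 23.4 − 48.1 − 44.132 + 94.09 = 25.258.
∂Q_d/∂Y = −0.0236, so E_I = -0.0236·(1870/25.258) ≈ -1.747.
E_I < 0: inferior good.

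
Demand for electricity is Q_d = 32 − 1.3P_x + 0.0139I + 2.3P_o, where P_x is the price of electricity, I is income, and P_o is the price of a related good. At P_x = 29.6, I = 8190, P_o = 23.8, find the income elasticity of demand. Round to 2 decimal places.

0.70

Q_d = 32 − 1.3(29.6) + 0.0139(8190) + 2.3(23.8) = 32 − 38.48 + 113.841 + 54.74 = 162.101.
∂Q_d/∂I = +0.0139, so E_I = 0.0139·(8190/162.101) ≈ 0.70.
E_I ∈ (0,1): normal good (necessity).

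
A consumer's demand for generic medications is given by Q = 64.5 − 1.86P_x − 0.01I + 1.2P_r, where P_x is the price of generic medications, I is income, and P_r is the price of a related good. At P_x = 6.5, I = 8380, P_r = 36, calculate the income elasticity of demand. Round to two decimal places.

At the given point, Q = 64.5 − 1.86(6.5) − 0.01(8380) + 1.2(36) = 64.5 − 12.09 − 83.8 + 43.2 = 11.81.
∂Q/∂I = −0.01, so E_I = -0.01·(8380/11.81) ≈ -7.10.
E_I < 0: inferior good.

-7.10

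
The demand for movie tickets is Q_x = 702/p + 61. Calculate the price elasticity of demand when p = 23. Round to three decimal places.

At p = 23, Q_x = 91.5217.
dQ_x/dp = −702/p² = −1.327.
Point elasticity E = (dQ_x/dp)·(p/Q_x) = -1.327 × 23/91.5217 ≈ -0.333.
|E| < 1, so demand is inelastic at this price.

-0.333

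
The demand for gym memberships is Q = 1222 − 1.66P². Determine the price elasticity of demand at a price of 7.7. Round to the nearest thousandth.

At P = 7.7, Q = 1123.5786.
dQ/dP = −2·1.66·P = −25.564.
Point elasticity E = (dQ/dP)·(P/Q) = -25.564 × 7.7/1123.5786 ≈ -0.175.
|E| < 1, so demand is inelastic at this price.

-0.175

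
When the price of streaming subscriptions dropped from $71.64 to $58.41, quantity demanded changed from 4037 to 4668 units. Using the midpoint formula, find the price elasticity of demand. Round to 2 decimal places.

%Δq = (4668 − 4037)/[(4037 + 4668)/2] = 631/4352.5 ≈ 0.1450.
%ΔP = (58.41 − 71.64)/[(71.64 + 58.41)/2] = -13.23/65.025 ≈ -0.2035.
Arc elasticity E = %Δq/%ΔP ≈ 0.1450/-0.2035 ≈ -0.71.
|E| < 1: demand is inelastic over this range.

-0.71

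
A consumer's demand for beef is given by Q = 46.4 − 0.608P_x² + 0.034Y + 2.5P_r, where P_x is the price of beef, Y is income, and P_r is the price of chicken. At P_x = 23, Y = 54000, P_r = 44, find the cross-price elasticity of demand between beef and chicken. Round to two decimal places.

0.07

At the given point, Q = 46.4 − 0.608(23)² + 0.034(54000) + 2.5(44) = 46.4 − 321.632 + 1836 + 110 = 1670.768.
∂Q/∂P_r = +2.5, so E_xy = 2.5·(44/1670.768) ≈ 0.07.
E_xy > 0: the goods are substitutes.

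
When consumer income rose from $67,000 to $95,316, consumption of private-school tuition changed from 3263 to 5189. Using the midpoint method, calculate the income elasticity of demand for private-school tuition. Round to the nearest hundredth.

%ΔQ = (5189 − 3263)/[(3263+5189)/2] = 1926/4226 ≈ 0.4558.
%ΔI = (95,316 − 67,000)/[(67,000+95,316)/2] = 28316/81158 ≈ 0.3489.
E_I = %ΔQ/%ΔI ≈ 1.31.
E_I > 1: normal good (luxury).

1.31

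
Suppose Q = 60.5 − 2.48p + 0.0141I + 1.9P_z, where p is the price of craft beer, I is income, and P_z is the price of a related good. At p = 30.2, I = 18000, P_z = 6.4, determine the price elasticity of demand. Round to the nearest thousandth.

-0.298

Evaluating quantity at (p, I, P_z) gives Q = 60.5 − 2.48(30.2) + 0.0141(18000) + 1.9(6.4) = 60.5 − 74.896 + 253.8 + 12.16 = 251.564.
∂Q/∂p = −2.48, so E_p = (−2.48)·(30.2/251.564) ≈ -0.298.
|E_p| < 1: demand is inelastic.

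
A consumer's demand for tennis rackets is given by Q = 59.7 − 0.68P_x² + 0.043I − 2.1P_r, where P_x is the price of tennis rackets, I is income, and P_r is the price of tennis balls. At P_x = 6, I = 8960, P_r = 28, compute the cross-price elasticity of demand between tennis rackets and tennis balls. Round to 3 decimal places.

-0.163

First evaluate Q: 59.7 − 0.68(6)² + 0.043(8960) − 2.1(28) = 59.7 − 24.48 + 385.28 − 58.8 = 361.7.
∂Q/∂P_r = −2.1, so E_xy = -2.1·(28/361.7) ≈ -0.163.
E_xy < 0: the goods are complements.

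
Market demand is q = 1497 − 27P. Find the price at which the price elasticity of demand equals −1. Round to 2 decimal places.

27.72

For linear demand q = a − bP, E = −bP/(a − bP). |E| = 1 ⇒ bP = a − bP ⇒ P = a/(2b).
P = 1497/(2·27) ≈ 27.72.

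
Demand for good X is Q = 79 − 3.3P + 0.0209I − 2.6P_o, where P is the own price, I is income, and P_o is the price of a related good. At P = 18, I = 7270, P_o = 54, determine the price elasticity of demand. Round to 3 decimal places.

Evaluating quantity at (P, I, P_o) gives Q = 79 − 3.3(18) + 0.0209(7270) − 2.6(54) = 79 − 59.4 + 151.943 − 140.4 = 31.143.
∂Q/∂P = −3.3, so E_p = (−3.3)·(18/31.143) ≈ -1.907.
|E_p| > 1: demand is elastic.

-1.907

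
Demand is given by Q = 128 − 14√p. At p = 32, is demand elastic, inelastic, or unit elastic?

At p = 32, Q = 48.804.
dQ/dp = −14/(2√p) = −14/(2·5.6569).
Point elasticity E = (dQ/dp)·(p/Q) = -1.2374 × 32/48.804 ≈ -0.811.
|E| ≈ 0.811 < 1, so demand is inelastic.

inelastic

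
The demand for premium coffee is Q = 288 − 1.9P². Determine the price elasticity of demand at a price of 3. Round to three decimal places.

At P = 3, Q = 270.9.
dQ/dP = −2·1.9·P = −11.4.
Point elasticity E = (dQ/dP)·(P/Q) = -11.4 × 3/270.9 ≈ -0.126.
|E| < 1, so demand is inelastic at this price.

-0.126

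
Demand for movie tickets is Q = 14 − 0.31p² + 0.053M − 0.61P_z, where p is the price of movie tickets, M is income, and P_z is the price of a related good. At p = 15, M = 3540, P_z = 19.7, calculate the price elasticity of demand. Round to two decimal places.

-1.16

Substituting, Q = 14 − 0.31(15)² + 0.053(3540) − 0.61(19.7) = 14 − 69.75 + 187.62 − 12.017 = 119.853.
∂Q/∂p = −2·0.31·p = -9.3, so E_p = -9.3·(15/119.853) ≈ -1.16.
|E_p| > 1: demand is elastic.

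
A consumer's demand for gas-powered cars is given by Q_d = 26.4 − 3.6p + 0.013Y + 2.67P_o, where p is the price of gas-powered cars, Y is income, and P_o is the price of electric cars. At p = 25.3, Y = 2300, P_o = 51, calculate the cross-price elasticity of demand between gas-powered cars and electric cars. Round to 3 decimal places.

1.343

At the given point, Q_d = 26.4 − 3.6(25.3) + 0.013(2300) + 2.67(51) = 26.4 − 91.08 + 29.9 + 136.17 = 101.39.
∂Q_d/∂P_o = +2.67, so E_xy = 2.67·(51/101.39) ≈ 1.343.
E_xy > 0: the goods are substitutes.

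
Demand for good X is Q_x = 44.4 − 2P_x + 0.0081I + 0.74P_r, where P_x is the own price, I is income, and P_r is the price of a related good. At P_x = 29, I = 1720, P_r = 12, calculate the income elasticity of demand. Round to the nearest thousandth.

Q_x = 44.4 − 2(29) + 0.0081(1720) + 0.74(12) = 44.4 − 58 + 13.932 + 8.88 = 9.212.
∂Q_x/∂I = +0.0081, so E_I = 0.0081·(1720/9.212) ≈ 1.512.
E_I > 1: normal good (luxury).

1.512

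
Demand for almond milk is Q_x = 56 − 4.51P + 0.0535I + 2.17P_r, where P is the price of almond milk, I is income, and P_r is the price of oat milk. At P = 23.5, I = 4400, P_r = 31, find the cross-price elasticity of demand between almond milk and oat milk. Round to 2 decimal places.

0.27

At the given point, Q_x = 56 − 4.51(23.5) + 0.0535(4400) + 2.17(31) = 56 − 105.985 + 235.4 + 67.27 = 252.685.
∂Q_x/∂P_r = +2.17, so E_xy = 2.17·(31/252.685) ≈ 0.27.
E_xy > 0: the goods are substitutes.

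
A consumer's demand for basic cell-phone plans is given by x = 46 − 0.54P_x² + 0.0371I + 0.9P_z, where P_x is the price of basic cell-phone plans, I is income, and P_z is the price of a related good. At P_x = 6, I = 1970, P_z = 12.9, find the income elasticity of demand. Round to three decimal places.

First evaluate x: 46 − 0.54(6)² + 0.0371(1970) + 0.9(12.9) = 46 − 19.44 + 73.087 + 11.61 = 111.257.
∂x/∂I = +0.0371, so E_I = 0.0371·(1970/111.257) ≈ 0.657.
E_I ∈ (0,1): normal good (necessity).

0.657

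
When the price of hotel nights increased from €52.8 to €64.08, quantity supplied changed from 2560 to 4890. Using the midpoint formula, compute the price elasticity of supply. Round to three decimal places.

%ΔQ = (4890 − 2560)/[(2560 + 4890)/2] = 2330/3725 ≈ 0.6255.
%Δp = (64.08 − 52.8)/[(52.8 + 64.08)/2] = 11.28/58.44 ≈ 0.1930.
Arc elasticity E = %ΔQ/%Δp ≈ 0.6255/0.1930 ≈ 3.241.
|E| > 1: supply is elastic over this range.

3.241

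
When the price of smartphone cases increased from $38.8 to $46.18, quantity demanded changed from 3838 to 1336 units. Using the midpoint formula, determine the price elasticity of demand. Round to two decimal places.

%ΔQ = (1336 − 3838)/[(3838 + 1336)/2] = -2502/2587 ≈ -0.9671.
%ΔP = (46.18 − 38.8)/[(38.8 + 46.18)/2] = 7.38/42.49 ≈ 0.1737.
Arc elasticity E = %ΔQ/%ΔP ≈ -0.9671/0.1737 ≈ -5.57.
|E| > 1: demand is elastic over this range.

-5.57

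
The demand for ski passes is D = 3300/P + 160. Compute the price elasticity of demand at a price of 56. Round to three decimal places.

-0.269

At P = 56, D = 218.9286.
dD/dP = −3300/P² = −1.0523.
Point elasticity E = (dD/dP)·(P/D) = -1.0523 × 56/218.9286 ≈ -0.269.
|E| < 1, so demand is inelastic at this price.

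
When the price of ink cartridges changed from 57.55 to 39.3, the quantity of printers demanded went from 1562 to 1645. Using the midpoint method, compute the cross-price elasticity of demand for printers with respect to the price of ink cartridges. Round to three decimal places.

-0.137

%ΔQ_x = (1645 − 1562)/[(1562+1645)/2] = 83/1603.5 ≈ 0.0518.
%ΔP_y = (39.3 − 57.55)/[(57.55+39.3)/2] ≈ -0.3769.
E_xy = 0.0518/-0.3769 ≈ -0.137.
E_xy < 0, so printers and ink cartridges are complements.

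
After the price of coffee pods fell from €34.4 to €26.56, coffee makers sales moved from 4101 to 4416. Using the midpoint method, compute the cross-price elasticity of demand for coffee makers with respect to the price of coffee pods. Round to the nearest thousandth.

%ΔQ_x = (4416 − 4101)/[(4101+4416)/2] = 315/4258.5 ≈ 0.0740.
%ΔP_y = (26.56 − 34.4)/[(34.4+26.56)/2] ≈ -0.2572.
E_xy = 0.0740/-0.2572 ≈ -0.288.
E_xy < 0, so coffee makers and coffee pods are complements.

-0.288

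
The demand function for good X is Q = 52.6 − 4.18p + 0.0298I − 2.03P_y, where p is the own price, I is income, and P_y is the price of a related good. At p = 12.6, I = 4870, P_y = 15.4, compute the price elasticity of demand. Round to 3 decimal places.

Evaluating quantity at (p, I, P_y) gives Q = 52.6 − 4.18(12.6) + 0.0298(4870) − 2.03(15.4) = 52.6 − 52.668 + 145.126 − 31.262 = 113.796.
∂Q/∂p = −4.18, so E_p = (−4.18)·(12.6/113.796) ≈ -0.463.
|E_p| < 1: demand is inelastic.

-0.463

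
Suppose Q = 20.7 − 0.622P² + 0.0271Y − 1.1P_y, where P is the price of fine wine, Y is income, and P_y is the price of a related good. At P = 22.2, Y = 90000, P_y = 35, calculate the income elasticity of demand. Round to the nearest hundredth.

1.15

Substituting, Q = 20.7 − 0.622(22.2)² + 0.0271(90000) − 1.1(35) = 20.7 − 306.5465 + 2439 − 38.5 = 2114.6535.
∂Q/∂Y = +0.0271, so E_I = 0.0271·(90000/2114.6535) ≈ 1.15.
E_I > 1: normal good (luxury).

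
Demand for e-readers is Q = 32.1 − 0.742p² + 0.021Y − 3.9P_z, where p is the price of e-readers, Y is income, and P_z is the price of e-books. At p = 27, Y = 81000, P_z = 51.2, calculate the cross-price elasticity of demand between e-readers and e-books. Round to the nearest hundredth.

First evaluate Q: 32.1 − 0.742(27)² + 0.021(81000) − 3.9(51.2) = 32.1 − 540.918 + 1701 − 199.68 = 992.502.
∂Q/∂P_z = −3.9, so E_xy = -3.9·(51.2/992.502) ≈ -0.20.
E_xy < 0: the goods are complements.

-0.20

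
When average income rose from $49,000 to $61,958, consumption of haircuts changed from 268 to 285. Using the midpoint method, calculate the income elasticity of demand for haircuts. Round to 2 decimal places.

%ΔQ = (285 − 268)/[(268+285)/2] = 17/276.5 ≈ 0.0615.
%ΔY = (61,958 − 49,000)/[(49,000+61,958)/2] = 12958/55479 ≈ 0.2336.
E_I = %ΔQ/%ΔY ≈ 0.26.
E_I ∈ (0,1): normal good (necessity).

0.26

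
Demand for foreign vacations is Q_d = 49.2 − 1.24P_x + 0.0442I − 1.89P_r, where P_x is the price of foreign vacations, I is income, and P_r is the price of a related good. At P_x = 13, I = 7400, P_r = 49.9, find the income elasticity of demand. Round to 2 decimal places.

1.23

At the given point, Q_d = 49.2 − 1.24(13) + 0.0442(7400) − 1.89(49.9) = 49.2 − 16.12 + 327.08 − 94.311 = 265.849.
∂Q_d/∂I = +0.0442, so E_I = 0.0442·(7400/265.849) ≈ 1.23.
E_I > 1: normal good (luxury).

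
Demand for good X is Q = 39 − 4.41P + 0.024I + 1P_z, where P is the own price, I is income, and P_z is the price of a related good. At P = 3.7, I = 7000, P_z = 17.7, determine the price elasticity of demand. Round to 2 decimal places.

First evaluate Q: 39 − 4.41(3.7) + 0.024(7000) + 1(17.7) = 39 − 16.317 + 168 + 17.7 = 208.383.
∂Q/∂P = −4.41, so E_p = (−4.41)·(3.7/208.383) ≈ -0.08.
|E_p| < 1: demand is inelastic.

-0.08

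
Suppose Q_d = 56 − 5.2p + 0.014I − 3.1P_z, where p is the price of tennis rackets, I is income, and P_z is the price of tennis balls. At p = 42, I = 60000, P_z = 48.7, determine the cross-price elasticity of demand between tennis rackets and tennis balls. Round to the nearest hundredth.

-0.29

First evaluate Q_d: 56 − 5.2(42) + 0.014(60000) − 3.1(48.7) = 56 − 218.4 + 840 − 150.97 = 526.63.
∂Q_d/∂P_z = −3.1, so E_xy = -3.1·(48.7/526.63) ≈ -0.29.
E_xy < 0: the goods are complements.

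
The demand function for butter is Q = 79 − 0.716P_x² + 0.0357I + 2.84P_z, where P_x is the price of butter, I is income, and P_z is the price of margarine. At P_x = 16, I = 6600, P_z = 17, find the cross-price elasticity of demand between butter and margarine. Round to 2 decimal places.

Q = 79 − 0.716(16)² + 0.0357(6600) + 2.84(17) = 79 − 183.296 + 235.62 + 48.28 = 179.604.
∂Q/∂P_z = +2.84, so E_xy = 2.84·(17/179.604) ≈ 0.27.
E_xy > 0: the goods are substitutes.

0.27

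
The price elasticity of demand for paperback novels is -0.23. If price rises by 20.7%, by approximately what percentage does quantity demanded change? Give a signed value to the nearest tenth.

%ΔQ ≈ E × %ΔP = (-0.23) × (20.7%) ≈ -4.8%.

-4.8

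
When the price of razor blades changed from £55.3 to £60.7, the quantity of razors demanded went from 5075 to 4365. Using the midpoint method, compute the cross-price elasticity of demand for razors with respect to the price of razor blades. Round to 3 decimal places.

-1.616

%ΔQ_x = (4365 − 5075)/[(5075+4365)/2] = -710/4720 ≈ -0.1504.
%ΔP_y = (60.7 − 55.3)/[(55.3+60.7)/2] ≈ 0.0931.
E_xy = -0.1504/0.0931 ≈ -1.616.
E_xy < 0, so razors and razor blades are complements.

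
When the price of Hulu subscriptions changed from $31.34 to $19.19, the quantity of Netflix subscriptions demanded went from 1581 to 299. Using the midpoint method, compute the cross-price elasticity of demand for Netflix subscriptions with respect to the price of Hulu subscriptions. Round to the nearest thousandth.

2.836

%ΔQ_x = (299 − 1581)/[(1581+299)/2] = -1282/940 ≈ -1.3638.
%ΔP_y = (19.19 − 31.34)/[(31.34+19.19)/2] ≈ -0.4809.
E_xy = -1.3638/-0.4809 ≈ 2.836.
E_xy > 0, so Netflix subscriptions and Hulu subscriptions are substitutes.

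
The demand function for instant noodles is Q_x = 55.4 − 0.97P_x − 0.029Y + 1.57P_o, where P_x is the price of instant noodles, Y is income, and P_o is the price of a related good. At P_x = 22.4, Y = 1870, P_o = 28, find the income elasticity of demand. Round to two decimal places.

-2.32

Substituting, Q_x = 55.4 − 0.97(22.4) − 0.029(1870) + 1.57(28) = 55.4 − 21.728 − 54.23 + 43.96 = 23.402.
∂Q_x/∂Y = −0.029, so E_I = -0.029·(1870/23.402) ≈ -2.32.
E_I < 0: inferior good.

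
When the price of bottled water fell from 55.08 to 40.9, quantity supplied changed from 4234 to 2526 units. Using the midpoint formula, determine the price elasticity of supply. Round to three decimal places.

1.710

%ΔQ = (2526 − 4234)/[(4234 + 2526)/2] = -1708/3380 ≈ -0.5053.
%ΔP = (40.9 − 55.08)/[(55.08 + 40.9)/2] = -14.18/47.99 ≈ -0.2955.
Arc elasticity E = %ΔQ/%ΔP ≈ -0.5053/-0.2955 ≈ 1.710.
|E| > 1: supply is elastic over this range.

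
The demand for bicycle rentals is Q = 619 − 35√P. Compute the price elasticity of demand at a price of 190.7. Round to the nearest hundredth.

At P = 190.7, Q = 135.6704.
dQ/dP = −35/(2√P) = −35/(2·13.8094).
Point elasticity E = (dQ/dP)·(P/Q) = -1.2673 × 190.7/135.6704 ≈ -1.78.
|E| > 1, so demand is elastic at this price.

-1.78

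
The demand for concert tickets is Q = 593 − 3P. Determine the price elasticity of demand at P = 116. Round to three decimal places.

-1.420

At P = 116, Q = 245.
dQ/dP = −3.
Point elasticity E = (dQ/dP)·(P/Q) = -3 × 116/245 ≈ -1.420.
|E| > 1, so demand is elastic at this price.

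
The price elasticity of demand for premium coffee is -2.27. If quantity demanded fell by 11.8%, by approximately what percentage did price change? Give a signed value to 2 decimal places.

5.20

%ΔQ ≈ E × %ΔP ⇒ %ΔP = %ΔQ / E = (-11.8%)/(-2.27) ≈ 5.20%.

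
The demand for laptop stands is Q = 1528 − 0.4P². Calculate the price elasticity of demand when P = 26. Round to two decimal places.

-0.43

At P = 26, Q = 1257.6.
dQ/dP = −2·0.4·P = −20.8.
Point elasticity E = (dQ/dP)·(P/Q) = -20.8 × 26/1257.6 ≈ -0.43.
|E| < 1, so demand is inelastic at this price.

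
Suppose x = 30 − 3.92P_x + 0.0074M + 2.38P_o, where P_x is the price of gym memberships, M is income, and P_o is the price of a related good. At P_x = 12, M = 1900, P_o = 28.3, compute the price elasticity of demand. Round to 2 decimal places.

First evaluate x: 30 − 3.92(12) + 0.0074(1900) + 2.38(28.3) = 30 − 47.04 + 14.06 + 67.354 = 64.374.
∂x/∂P_x = −3.92, so E_p = (−3.92)·(12/64.374) ≈ -0.73.
|E_p| < 1: demand is inelastic.

-0.73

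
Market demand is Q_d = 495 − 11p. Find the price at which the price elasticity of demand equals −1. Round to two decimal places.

For linear demand Q_d = a − bp, E = −bp/(a − bp). |E| = 1 ⇒ bp = a − bp ⇒ p = a/(2b).
p = 495/(2·11) = 22.50.

22.50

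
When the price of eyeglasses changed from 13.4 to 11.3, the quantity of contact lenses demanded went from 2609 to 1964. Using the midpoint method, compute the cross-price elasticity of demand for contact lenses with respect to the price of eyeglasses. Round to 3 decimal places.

1.659

%ΔQ_x = (1964 − 2609)/[(2609+1964)/2] = -645/2286.5 ≈ -0.2821.
%ΔP_y = (11.3 − 13.4)/[(13.4+11.3)/2] ≈ -0.1700.
E_xy = -0.2821/-0.1700 ≈ 1.659.
E_xy > 0, so contact lenses and eyeglasses are substitutes.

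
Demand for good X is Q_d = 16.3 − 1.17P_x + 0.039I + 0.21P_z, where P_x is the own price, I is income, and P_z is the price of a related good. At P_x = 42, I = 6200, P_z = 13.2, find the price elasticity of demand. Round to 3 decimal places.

-0.232

Substituting, Q_d = 16.3 − 1.17(42) + 0.039(6200) + 0.21(13.2) = 16.3 − 49.14 + 241.8 + 2.772 = 211.732.
∂Q_d/∂P_x = −1.17, so E_p = (−1.17)·(42/211.732) ≈ -0.232.
|E_p| < 1: demand is inelastic.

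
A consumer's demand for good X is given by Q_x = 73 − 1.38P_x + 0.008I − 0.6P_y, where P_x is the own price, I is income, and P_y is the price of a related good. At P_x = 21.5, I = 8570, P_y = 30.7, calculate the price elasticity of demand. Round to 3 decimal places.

At the given point, Q_x = 73 − 1.38(21.5) + 0.008(8570) − 0.6(30.7) = 73 − 29.67 + 68.56 − 18.42 = 93.47.
∂Q_x/∂P_x = −1.38, so E_p = (−1.38)·(21.5/93.47) ≈ -0.317.
|E_p| < 1: demand is inelastic.

-0.317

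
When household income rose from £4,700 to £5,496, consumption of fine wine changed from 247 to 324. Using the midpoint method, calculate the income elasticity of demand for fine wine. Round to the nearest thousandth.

1.727

%ΔQ = (324 − 247)/[(247+324)/2] = 77/285.5 ≈ 0.2697.
%ΔI = (5,496 − 4,700)/[(4,700+5,496)/2] = 796/5098 ≈ 0.1561.
E_I = %ΔQ/%ΔI ≈ 1.727.
E_I > 1: normal good (luxury).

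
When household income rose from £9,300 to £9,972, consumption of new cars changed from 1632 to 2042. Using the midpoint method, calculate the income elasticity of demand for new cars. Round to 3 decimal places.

3.200

%ΔQ = (2042 − 1632)/[(1632+2042)/2] = 410/1837 ≈ 0.2232.
%ΔI = (9,972 − 9,300)/[(9,300+9,972)/2] = 672/9636 ≈ 0.0697.
E_I = %ΔQ/%ΔI ≈ 3.200.
E_I > 1: normal good (luxury).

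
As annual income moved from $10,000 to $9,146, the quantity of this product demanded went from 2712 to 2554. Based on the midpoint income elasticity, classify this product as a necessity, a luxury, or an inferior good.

necessity

%ΔQ = (2554 − 2712)/[(2712+2554)/2] = -158/2633 ≈ -0.0600.
%ΔI = (9,146 − 10,000)/[(10,000+9,146)/2] = -854/9573 ≈ -0.0892.
E_I = %ΔQ/%ΔI ≈ 0.673.
E_I ∈ (0,1): normal good (necessity).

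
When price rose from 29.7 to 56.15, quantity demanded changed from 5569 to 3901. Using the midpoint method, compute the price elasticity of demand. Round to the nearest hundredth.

%Δq = (3901 − 5569)/[(5569 + 3901)/2] = -1668/4735 ≈ -0.3523.
%Δp = (56.15 − 29.7)/[(29.7 + 56.15)/2] = 26.45/42.925 ≈ 0.6162.
Arc elasticity E = %Δq/%Δp ≈ -0.3523/0.6162 ≈ -0.57.
|E| < 1: demand is inelastic over this range.

-0.57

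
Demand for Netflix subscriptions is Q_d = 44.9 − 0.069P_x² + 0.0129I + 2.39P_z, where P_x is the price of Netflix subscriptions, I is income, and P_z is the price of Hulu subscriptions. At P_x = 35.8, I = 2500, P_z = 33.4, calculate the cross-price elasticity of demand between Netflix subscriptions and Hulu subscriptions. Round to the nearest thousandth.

1.165

At the given point, Q_d = 44.9 − 0.069(35.8)² + 0.0129(2500) + 2.39(33.4) = 44.9 − 88.4332 + 32.25 + 79.826 = 68.5428.
∂Q_d/∂P_z = +2.39, so E_xy = 2.39·(33.4/68.5428) ≈ 1.165.
E_xy > 0: the goods are substitutes.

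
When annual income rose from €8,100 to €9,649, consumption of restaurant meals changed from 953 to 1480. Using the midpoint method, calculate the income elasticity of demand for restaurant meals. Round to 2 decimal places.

2.48

%ΔQ = (1480 − 953)/[(953+1480)/2] = 527/1216.5 ≈ 0.4332.
%ΔM = (9,649 − 8,100)/[(8,100+9,649)/2] = 1549/8874.5 ≈ 0.1745.
E_I = %ΔQ/%ΔM ≈ 2.48.
E_I > 1: normal good (luxury).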